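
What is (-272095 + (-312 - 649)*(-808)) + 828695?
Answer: 1333088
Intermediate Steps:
(-272095 + (-312 - 649)*(-808)) + 828695 = (-272095 - 961*(-808)) + 828695 = (-272095 + 776488) + 828695 = 504393 + 828695 = 1333088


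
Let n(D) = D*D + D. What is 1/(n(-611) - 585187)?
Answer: -1/212477 ≈ -4.7064e-6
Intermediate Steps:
n(D) = D + D**2 (n(D) = D**2 + D = D + D**2)
1/(n(-611) - 585187) = 1/(-611*(1 - 611) - 585187) = 1/(-611*(-610) - 585187) = 1/(372710 - 585187) = 1/(-212477) = -1/212477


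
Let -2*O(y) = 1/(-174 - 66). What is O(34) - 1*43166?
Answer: -20719679/480 ≈ -43166.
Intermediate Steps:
O(y) = 1/480 (O(y) = -1/(2*(-174 - 66)) = -1/2/(-240) = -1/2*(-1/240) = 1/480)
O(34) - 1*43166 = 1/480 - 1*43166 = 1/480 - 43166 = -20719679/480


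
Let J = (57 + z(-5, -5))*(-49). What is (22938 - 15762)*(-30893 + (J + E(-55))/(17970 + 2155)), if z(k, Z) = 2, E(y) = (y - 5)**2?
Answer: -193976925792/875 ≈ -2.2169e+8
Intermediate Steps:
E(y) = (-5 + y)**2
J = -2891 (J = (57 + 2)*(-49) = 59*(-49) = -2891)
(22938 - 15762)*(-30893 + (J + E(-55))/(17970 + 2155)) = (22938 - 15762)*(-30893 + (-2891 + (-5 - 55)**2)/(17970 + 2155)) = 7176*(-30893 + (-2891 + (-60)**2)/20125) = 7176*(-30893 + (-2891 + 3600)*(1/20125)) = 7176*(-30893 + 709*(1/20125)) = 7176*(-30893 + 709/20125) = 7176*(-621720916/20125) = -193976925792/875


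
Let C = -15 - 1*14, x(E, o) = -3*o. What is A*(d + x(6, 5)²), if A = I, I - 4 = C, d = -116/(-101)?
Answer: -571025/101 ≈ -5653.7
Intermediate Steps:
C = -29 (C = -15 - 14 = -29)
d = 116/101 (d = -116*(-1/101) = 116/101 ≈ 1.1485)
I = -25 (I = 4 - 29 = -25)
A = -25
A*(d + x(6, 5)²) = -25*(116/101 + (-3*5)²) = -25*(116/101 + (-15)²) = -25*(116/101 + 225) = -25*22841/101 = -571025/101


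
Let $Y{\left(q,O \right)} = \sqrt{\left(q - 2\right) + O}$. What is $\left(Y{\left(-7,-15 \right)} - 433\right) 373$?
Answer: $-161509 + 746 i \sqrt{6} \approx -1.6151 \cdot 10^{5} + 1827.3 i$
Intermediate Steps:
$Y{\left(q,O \right)} = \sqrt{-2 + O + q}$ ($Y{\left(q,O \right)} = \sqrt{\left(q - 2\right) + O} = \sqrt{\left(-2 + q\right) + O} = \sqrt{-2 + O + q}$)
$\left(Y{\left(-7,-15 \right)} - 433\right) 373 = \left(\sqrt{-2 - 15 - 7} - 433\right) 373 = \left(\sqrt{-24} - 433\right) 373 = \left(2 i \sqrt{6} - 433\right) 373 = \left(-433 + 2 i \sqrt{6}\right) 373 = -161509 + 746 i \sqrt{6}$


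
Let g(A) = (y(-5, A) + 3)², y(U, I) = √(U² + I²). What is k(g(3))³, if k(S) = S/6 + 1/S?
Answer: 58150546982173/52734375000 + 552475684363*√34/2929687500 ≈ 2202.3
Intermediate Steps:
y(U, I) = √(I² + U²)
g(A) = (3 + √(25 + A²))² (g(A) = (√(A² + (-5)²) + 3)² = (√(A² + 25) + 3)² = (√(25 + A²) + 3)² = (3 + √(25 + A²))²)
k(S) = 1/S + S/6 (k(S) = S*(⅙) + 1/S = S/6 + 1/S = 1/S + S/6)
k(g(3))³ = (1/((3 + √(25 + 3²))²) + (3 + √(25 + 3²))²/6)³ = (1/((3 + √(25 + 9))²) + (3 + √(25 + 9))²/6)³ = (1/((3 + √34)²) + (3 + √34)²/6)³ = ((3 + √34)⁻² + (3 + √34)²/6)³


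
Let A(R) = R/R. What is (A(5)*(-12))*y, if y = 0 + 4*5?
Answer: -240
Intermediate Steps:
A(R) = 1
y = 20 (y = 0 + 20 = 20)
(A(5)*(-12))*y = (1*(-12))*20 = -12*20 = -240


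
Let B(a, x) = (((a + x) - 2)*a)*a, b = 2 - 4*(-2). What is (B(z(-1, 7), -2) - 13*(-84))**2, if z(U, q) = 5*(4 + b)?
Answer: 105295058064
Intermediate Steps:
b = 10 (b = 2 + 8 = 10)
z(U, q) = 70 (z(U, q) = 5*(4 + 10) = 5*14 = 70)
B(a, x) = a**2*(-2 + a + x) (B(a, x) = ((-2 + a + x)*a)*a = (a*(-2 + a + x))*a = a**2*(-2 + a + x))
(B(z(-1, 7), -2) - 13*(-84))**2 = (70**2*(-2 + 70 - 2) - 13*(-84))**2 = (4900*66 + 1092)**2 = (323400 + 1092)**2 = 324492**2 = 105295058064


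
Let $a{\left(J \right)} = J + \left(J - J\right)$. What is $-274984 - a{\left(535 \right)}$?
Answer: $-275519$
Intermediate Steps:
$a{\left(J \right)} = J$ ($a{\left(J \right)} = J + 0 = J$)
$-274984 - a{\left(535 \right)} = -274984 - 535 = -275519$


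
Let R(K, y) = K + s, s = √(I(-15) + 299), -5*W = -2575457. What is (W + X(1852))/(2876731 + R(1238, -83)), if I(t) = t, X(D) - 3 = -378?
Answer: 7406689214958/41413527823385 - 5147164*√71/41413527823385 ≈ 0.17885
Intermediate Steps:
W = 2575457/5 (W = -⅕*(-2575457) = 2575457/5 ≈ 5.1509e+5)
X(D) = -375 (X(D) = 3 - 378 = -375)
s = 2*√71 (s = √(-15 + 299) = √284 = 2*√71 ≈ 16.852)
R(K, y) = K + 2*√71
(W + X(1852))/(2876731 + R(1238, -83)) = (2575457/5 - 375)/(2876731 + (1238 + 2*√71)) = 2573582/(5*(2877969 + 2*√71))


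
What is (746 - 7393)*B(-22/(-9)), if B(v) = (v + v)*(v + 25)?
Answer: -72239596/81 ≈ -8.9185e+5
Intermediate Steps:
B(v) = 2*v*(25 + v) (B(v) = (2*v)*(25 + v) = 2*v*(25 + v))
(746 - 7393)*B(-22/(-9)) = (746 - 7393)*(2*(-22/(-9))*(25 - 22/(-9))) = -13294*(-22*(-⅑))*(25 - 22*(-⅑)) = -13294*22*(25 + 22/9)/9 = -13294*22*247/(9*9) = -6647*10868/81 = -72239596/81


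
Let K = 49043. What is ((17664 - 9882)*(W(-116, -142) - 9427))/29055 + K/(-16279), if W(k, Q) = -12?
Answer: -399062487169/157662115 ≈ -2531.1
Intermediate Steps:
((17664 - 9882)*(W(-116, -142) - 9427))/29055 + K/(-16279) = ((17664 - 9882)*(-12 - 9427))/29055 + 49043/(-16279) = (7782*(-9439))*(1/29055) + 49043*(-1/16279) = -73454298*1/29055 - 49043/16279 = -24484766/9685 - 49043/16279 = -399062487169/157662115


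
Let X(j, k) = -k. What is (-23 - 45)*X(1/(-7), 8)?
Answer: 544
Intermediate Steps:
(-23 - 45)*X(1/(-7), 8) = (-23 - 45)*(-1*8) = -68*(-8) = 544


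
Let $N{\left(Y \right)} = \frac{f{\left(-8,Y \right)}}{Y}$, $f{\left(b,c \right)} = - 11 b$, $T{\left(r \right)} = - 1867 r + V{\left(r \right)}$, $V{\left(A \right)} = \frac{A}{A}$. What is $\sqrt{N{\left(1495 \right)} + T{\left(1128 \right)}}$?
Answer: $\frac{i \sqrt{4706906642815}}{1495} \approx 1451.2 i$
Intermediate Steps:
$V{\left(A \right)} = 1$
$T{\left(r \right)} = 1 - 1867 r$ ($T{\left(r \right)} = - 1867 r + 1 = 1 - 1867 r$)
$N{\left(Y \right)} = \frac{88}{Y}$ ($N{\left(Y \right)} = \frac{\left(-11\right) \left(-8\right)}{Y} = \frac{88}{Y}$)
$\sqrt{N{\left(1495 \right)} + T{\left(1128 \right)}} = \sqrt{\frac{88}{1495} + \left(1 - 2105976\right)} = \sqrt{88 \cdot \frac{1}{1495} + \left(1 - 2105976\right)} = \sqrt{\frac{88}{1495} - 2105975} = \sqrt{- \frac{3148432537}{1495}} = \frac{i \sqrt{4706906642815}}{1495}$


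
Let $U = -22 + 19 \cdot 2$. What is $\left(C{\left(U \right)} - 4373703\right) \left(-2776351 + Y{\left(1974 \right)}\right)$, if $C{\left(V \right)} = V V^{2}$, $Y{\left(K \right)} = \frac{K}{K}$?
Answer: $12131558394450$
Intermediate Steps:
$Y{\left(K \right)} = 1$
$U = 16$ ($U = -22 + 38 = 16$)
$C{\left(V \right)} = V^{3}$
$\left(C{\left(U \right)} - 4373703\right) \left(-2776351 + Y{\left(1974 \right)}\right) = \left(16^{3} - 4373703\right) \left(-2776351 + 1\right) = \left(4096 - 4373703\right) \left(-2776350\right) = \left(-4369607\right) \left(-2776350\right) = 12131558394450$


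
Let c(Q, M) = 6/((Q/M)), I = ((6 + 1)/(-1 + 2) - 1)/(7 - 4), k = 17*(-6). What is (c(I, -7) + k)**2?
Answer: 15129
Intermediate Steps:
k = -102
I = 2 (I = (7/1 - 1)/3 = (7*1 - 1)*(1/3) = (7 - 1)*(1/3) = 6*(1/3) = 2)
c(Q, M) = 6*M/Q (c(Q, M) = 6*(M/Q) = 6*M/Q)
(c(I, -7) + k)**2 = (6*(-7)/2 - 102)**2 = (6*(-7)*(1/2) - 102)**2 = (-21 - 102)**2 = (-123)**2 = 15129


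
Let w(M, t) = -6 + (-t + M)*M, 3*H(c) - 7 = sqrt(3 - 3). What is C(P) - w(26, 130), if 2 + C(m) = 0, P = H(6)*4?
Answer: 2708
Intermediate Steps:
H(c) = 7/3 (H(c) = 7/3 + sqrt(3 - 3)/3 = 7/3 + sqrt(0)/3 = 7/3 + (1/3)*0 = 7/3 + 0 = 7/3)
w(M, t) = -6 + M*(M - t) (w(M, t) = -6 + (M - t)*M = -6 + M*(M - t))
P = 28/3 (P = (7/3)*4 = 28/3 ≈ 9.3333)
C(m) = -2 (C(m) = -2 + 0 = -2)
C(P) - w(26, 130) = -2 - (-6 + 26**2 - 1*26*130) = -2 - (-6 + 676 - 3380) = -2 - 1*(-2710) = -2 + 2710 = 2708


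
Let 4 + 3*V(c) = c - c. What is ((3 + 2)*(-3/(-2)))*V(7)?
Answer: -10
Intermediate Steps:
V(c) = -4/3 (V(c) = -4/3 + (c - c)/3 = -4/3 + (⅓)*0 = -4/3 + 0 = -4/3)
((3 + 2)*(-3/(-2)))*V(7) = ((3 + 2)*(-3/(-2)))*(-4/3) = (5*(-3*(-½)))*(-4/3) = (5*(3/2))*(-4/3) = (15/2)*(-4/3) = -10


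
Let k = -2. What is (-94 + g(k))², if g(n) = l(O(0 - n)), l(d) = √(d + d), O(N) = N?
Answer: 8464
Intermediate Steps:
l(d) = √2*√d (l(d) = √(2*d) = √2*√d)
g(n) = √2*√(-n) (g(n) = √2*√(0 - n) = √2*√(-n))
(-94 + g(k))² = (-94 + √2*√(-1*(-2)))² = (-94 + √2*√2)² = (-94 + 2)² = (-92)² = 8464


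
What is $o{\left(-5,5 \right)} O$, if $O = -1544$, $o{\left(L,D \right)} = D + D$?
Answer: $-15440$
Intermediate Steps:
$o{\left(L,D \right)} = 2 D$
$o{\left(-5,5 \right)} O = 2 \cdot 5 \left(-1544\right) = 10 \left(-1544\right) = -15440$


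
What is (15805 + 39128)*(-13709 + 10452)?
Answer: -178916781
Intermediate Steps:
(15805 + 39128)*(-13709 + 10452) = 54933*(-3257) = -178916781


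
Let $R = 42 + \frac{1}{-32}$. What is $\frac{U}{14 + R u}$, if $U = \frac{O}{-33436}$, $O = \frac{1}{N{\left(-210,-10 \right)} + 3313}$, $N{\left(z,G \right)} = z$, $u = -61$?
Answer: $\frac{8}{2113296676075} \approx 3.7856 \cdot 10^{-12}$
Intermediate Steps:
$O = \frac{1}{3103}$ ($O = \frac{1}{-210 + 3313} = \frac{1}{3103} \approx 0.00032227$)
$R = \frac{1343}{32}$ ($R = 42 - \frac{1}{32} = \frac{1343}{32} \approx 41.969$)
$U = - \frac{1}{103751908}$ ($U = \frac{1}{3103 \left(-33436\right)} = \frac{1}{3103} \left(- \frac{1}{33436}\right) = - \frac{1}{103751908} \approx -9.6384 \cdot 10^{-9}$)
$\frac{U}{14 + R u} = - \frac{1}{103751908 \left(14 + \frac{1343}{32} \left(-61\right)\right)} = - \frac{1}{103751908 \left(14 - \frac{81923}{32}\right)} = - \frac{1}{103751908 \left(- \frac{81475}{32}\right)} = \left(- \frac{1}{103751908}\right) \left(- \frac{32}{81475}\right) = \frac{8}{2113296676075}$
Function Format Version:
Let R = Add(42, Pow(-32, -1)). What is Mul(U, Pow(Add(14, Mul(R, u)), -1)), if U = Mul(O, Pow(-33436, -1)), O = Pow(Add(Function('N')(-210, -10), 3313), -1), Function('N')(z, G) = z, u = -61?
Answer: Rational(8, 2113296676075) ≈ 3.7856e-12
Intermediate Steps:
O = Rational(1, 3103) (O = Pow(Add(-210, 3313), -1) = Pow(3103, -1) = Rational(1, 3103) ≈ 0.00032227)
R = Rational(1343, 32) (R = Add(42, Rational(-1, 32)) = Rational(1343, 32) ≈ 41.969)
U = Rational(-1, 103751908) (U = Mul(Rational(1, 3103), Pow(-33436, -1)) = Mul(Rational(1, 3103), Rational(-1, 33436)) = Rational(-1, 103751908) ≈ -9.6384e-9)
Mul(U, Pow(Add(14, Mul(R, u)), -1)) = Mul(Rational(-1, 103751908), Pow(Add(14, Mul(Rational(1343, 32), -61)), -1)) = Mul(Rational(-1, 103751908), Pow(Add(14, Rational(-81923, 32)), -1)) = Mul(Rational(-1, 103751908), Pow(Rational(-81475, 32), -1)) = Mul(Rational(-1, 103751908), Rational(-32, 81475)) = Rational(8, 2113296676075)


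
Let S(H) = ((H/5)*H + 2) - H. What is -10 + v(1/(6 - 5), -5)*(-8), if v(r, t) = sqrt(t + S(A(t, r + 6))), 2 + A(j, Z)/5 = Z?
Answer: -10 - 8*sqrt(97) ≈ -88.791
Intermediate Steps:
A(j, Z) = -10 + 5*Z
S(H) = 2 - H + H**2/5 (S(H) = ((H*(1/5))*H + 2) - H = ((H/5)*H + 2) - H = (H**2/5 + 2) - H = (2 + H**2/5) - H = 2 - H + H**2/5)
v(r, t) = sqrt(-18 + t - 5*r + (20 + 5*r)**2/5) (v(r, t) = sqrt(t + (2 - (-10 + 5*(r + 6)) + (-10 + 5*(r + 6))**2/5)) = sqrt(t + (2 - (-10 + 5*(6 + r)) + (-10 + 5*(6 + r))**2/5)) = sqrt(t + (2 - (-10 + (30 + 5*r)) + (-10 + (30 + 5*r))**2/5)) = sqrt(t + (2 - (20 + 5*r) + (20 + 5*r)**2/5)) = sqrt(t + (2 + (-20 - 5*r) + (20 + 5*r)**2/5)) = sqrt(t + (-18 - 5*r + (20 + 5*r)**2/5)) = sqrt(-18 + t - 5*r + (20 + 5*r)**2/5))
-10 + v(1/(6 - 5), -5)*(-8) = -10 + sqrt(62 - 5 + 5*(1/(6 - 5))**2 + 35/(6 - 5))*(-8) = -10 + sqrt(62 - 5 + 5*(1/1)**2 + 35/1)*(-8) = -10 + sqrt(62 - 5 + 5*1**2 + 35*1)*(-8) = -10 + sqrt(62 - 5 + 5*1 + 35)*(-8) = -10 + sqrt(62 - 5 + 5 + 35)*(-8) = -10 + sqrt(97)*(-8) = -10 - 8*sqrt(97)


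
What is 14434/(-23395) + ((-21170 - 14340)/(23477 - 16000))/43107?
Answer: -4653068293376/7540466757405 ≈ -0.61708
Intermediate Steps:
14434/(-23395) + ((-21170 - 14340)/(23477 - 16000))/43107 = 14434*(-1/23395) - 35510/7477*(1/43107) = -14434/23395 - 35510*1/7477*(1/43107) = -14434/23395 - 35510/7477*1/43107 = -14434/23395 - 35510/322311039 = -4653068293376/7540466757405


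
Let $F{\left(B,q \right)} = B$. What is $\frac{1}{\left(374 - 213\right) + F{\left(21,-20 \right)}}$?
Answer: $\frac{1}{182} \approx 0.0054945$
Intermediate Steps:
$\frac{1}{\left(374 - 213\right) + F{\left(21,-20 \right)}} = \frac{1}{\left(374 - 213\right) + 21} = \frac{1}{161 + 21} = \frac{1}{182}$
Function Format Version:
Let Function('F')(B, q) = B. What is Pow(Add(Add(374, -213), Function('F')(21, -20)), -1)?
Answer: Rational(1, 182) ≈ 0.0054945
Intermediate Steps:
Pow(Add(Add(374, -213), Function('F')(21, -20)), -1) = Pow(Add(Add(374, -213), 21), -1) = Pow(Add(161, 21), -1) = Pow(182, -1) = Rational(1, 182)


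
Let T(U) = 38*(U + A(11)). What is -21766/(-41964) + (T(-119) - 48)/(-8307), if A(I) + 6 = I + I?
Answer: 4449635/4469166 ≈ 0.99563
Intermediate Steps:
A(I) = -6 + 2*I (A(I) = -6 + (I + I) = -6 + 2*I)
T(U) = 608 + 38*U (T(U) = 38*(U + (-6 + 2*11)) = 38*(U + (-6 + 22)) = 38*(U + 16) = 38*(16 + U) = 608 + 38*U)
-21766/(-41964) + (T(-119) - 48)/(-8307) = -21766/(-41964) + ((608 + 38*(-119)) - 48)/(-8307) = -21766*(-1/41964) + ((608 - 4522) - 48)*(-1/8307) = 10883/20982 + (-3914 - 48)*(-1/8307) = 10883/20982 - 3962*(-1/8307) = 10883/20982 + 3962/8307 = 4449635/4469166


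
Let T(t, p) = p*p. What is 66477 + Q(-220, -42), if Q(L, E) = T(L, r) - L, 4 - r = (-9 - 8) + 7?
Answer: 66893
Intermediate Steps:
r = 14 (r = 4 - ((-9 - 8) + 7) = 4 - (-17 + 7) = 4 - 1*(-10) = 4 + 10 = 14)
T(t, p) = p**2
Q(L, E) = 196 - L (Q(L, E) = 14**2 - L = 196 - L)
66477 + Q(-220, -42) = 66477 + (196 - 1*(-220)) = 66477 + (196 + 220) = 66477 + 416 = 66893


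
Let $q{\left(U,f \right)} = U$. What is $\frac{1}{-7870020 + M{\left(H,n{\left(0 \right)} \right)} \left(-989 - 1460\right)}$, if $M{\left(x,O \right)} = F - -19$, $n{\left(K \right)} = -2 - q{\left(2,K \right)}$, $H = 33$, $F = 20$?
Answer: $- \frac{1}{7965531} \approx -1.2554 \cdot 10^{-7}$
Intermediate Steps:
$n{\left(K \right)} = -4$ ($n{\left(K \right)} = -2 - 2 = -4$)
$M{\left(x,O \right)} = 39$ ($M{\left(x,O \right)} = 20 - -19 = 20 + 19 = 39$)
$\frac{1}{-7870020 + M{\left(H,n{\left(0 \right)} \right)} \left(-989 - 1460\right)} = \frac{1}{-7870020 + 39 \left(-989 - 1460\right)} = \frac{1}{-7870020 + 39 \left(-2449\right)} = \frac{1}{-7870020 - 95511} = \frac{1}{-7965531} = - \frac{1}{7965531}$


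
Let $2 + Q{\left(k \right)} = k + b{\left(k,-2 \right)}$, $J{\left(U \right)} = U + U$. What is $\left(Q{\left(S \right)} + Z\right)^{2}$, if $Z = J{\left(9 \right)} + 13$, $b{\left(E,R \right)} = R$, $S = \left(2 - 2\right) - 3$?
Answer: $576$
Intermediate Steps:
$S = -3$ ($S = 0 - 3 = -3$)
$J{\left(U \right)} = 2 U$
$Z = 31$ ($Z = 2 \cdot 9 + 13 = 18 + 13 = 31$)
$Q{\left(k \right)} = -4 + k$ ($Q{\left(k \right)} = -2 + \left(k - 2\right) = -2 + \left(-2 + k\right) = -4 + k$)
$\left(Q{\left(S \right)} + Z\right)^{2} = \left(\left(-4 - 3\right) + 31\right)^{2} = \left(-7 + 31\right)^{2} = 24^{2} = 576$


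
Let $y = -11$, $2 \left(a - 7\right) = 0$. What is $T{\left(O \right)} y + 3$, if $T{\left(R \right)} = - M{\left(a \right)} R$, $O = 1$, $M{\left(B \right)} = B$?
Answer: $80$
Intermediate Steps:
$a = 7$ ($a = 7 + \frac{1}{2} \cdot 0 = 7 + 0 = 7$)
$T{\left(R \right)} = - 7 R$
$T{\left(O \right)} y + 3 = \left(-7\right) 1 \left(-11\right) + 3 = \left(-7\right) \left(-11\right) + 3 = 77 + 3 = 80$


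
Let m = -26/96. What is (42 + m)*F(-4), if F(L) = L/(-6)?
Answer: 2003/72 ≈ 27.819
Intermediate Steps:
F(L) = -L/6 (F(L) = L*(-⅙) = -L/6)
m = -13/48 (m = -26*1/96 = -13/48 ≈ -0.27083)
(42 + m)*F(-4) = (42 - 13/48)*(-⅙*(-4)) = (2003/48)*(⅔) = 2003/72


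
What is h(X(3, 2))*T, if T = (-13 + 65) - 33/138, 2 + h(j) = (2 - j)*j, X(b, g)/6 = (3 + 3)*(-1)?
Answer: -1630985/23 ≈ -70912.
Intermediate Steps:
X(b, g) = -36 (X(b, g) = 6*((3 + 3)*(-1)) = 6*(6*(-1)) = 6*(-6) = -36)
h(j) = -2 + j*(2 - j) (h(j) = -2 + (2 - j)*j = -2 + j*(2 - j))
T = 2381/46 (T = 52 - 33*1/138 = 52 - 11/46 = 2381/46 ≈ 51.761)
h(X(3, 2))*T = (-2 - 1*(-36)² + 2*(-36))*(2381/46) = (-2 - 1*1296 - 72)*(2381/46) = (-2 - 1296 - 72)*(2381/46) = -1370*2381/46 = -1630985/23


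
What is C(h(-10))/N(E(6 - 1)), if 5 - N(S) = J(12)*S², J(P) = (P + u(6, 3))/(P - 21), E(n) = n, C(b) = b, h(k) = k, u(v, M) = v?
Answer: -2/11 ≈ -0.18182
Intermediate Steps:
J(P) = (6 + P)/(-21 + P) (J(P) = (P + 6)/(P - 21) = (6 + P)/(-21 + P))
N(S) = 5 + 2*S² (N(S) = 5 - (6 + 12)/(-21 + 12)*S² = 5 - 18/(-9)*S² = 5 - (-⅑*18)*S² = 5 - (-2)*S² = 5 + 2*S²)
C(h(-10))/N(E(6 - 1)) = -10/(5 + 2*(6 - 1)²) = -10/(5 + 2*5²) = -10/(5 + 2*25) = -10/(5 + 50) = -10/55 = -10*1/55 = -2/11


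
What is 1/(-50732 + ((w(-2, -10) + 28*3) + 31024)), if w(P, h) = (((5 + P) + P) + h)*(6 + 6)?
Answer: -1/19732 ≈ -5.0679e-5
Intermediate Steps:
w(P, h) = 60 + 12*h + 24*P (w(P, h) = ((5 + 2*P) + h)*12 = (5 + h + 2*P)*12 = 60 + 12*h + 24*P)
1/(-50732 + ((w(-2, -10) + 28*3) + 31024)) = 1/(-50732 + (((60 + 12*(-10) + 24*(-2)) + 28*3) + 31024)) = 1/(-50732 + (((60 - 120 - 48) + 84) + 31024)) = 1/(-50732 + ((-108 + 84) + 31024)) = 1/(-50732 + (-24 + 31024)) = 1/(-50732 + 31000) = 1/(-19732) = -1/19732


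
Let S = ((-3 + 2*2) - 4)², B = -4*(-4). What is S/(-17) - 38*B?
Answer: -10345/17 ≈ -608.53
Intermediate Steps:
B = 16
S = 9 (S = ((-3 + 4) - 4)² = (1 - 4)² = (-3)² = 9)
S/(-17) - 38*B = 9/(-17) - 38*16 = 9*(-1/17) - 608 = -9/17 - 608 = -10345/17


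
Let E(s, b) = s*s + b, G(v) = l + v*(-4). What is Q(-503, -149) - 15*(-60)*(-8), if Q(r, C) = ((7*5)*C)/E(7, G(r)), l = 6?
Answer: -14887615/2067 ≈ -7202.5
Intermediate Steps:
G(v) = 6 - 4*v (G(v) = 6 + v*(-4) = 6 - 4*v)
E(s, b) = b + s² (E(s, b) = s² + b = b + s²)
Q(r, C) = 35*C/(55 - 4*r) (Q(r, C) = ((7*5)*C)/((6 - 4*r) + 7²) = (35*C)/((6 - 4*r) + 49) = (35*C)/(55 - 4*r) = 35*C/(55 - 4*r))
Q(-503, -149) - 15*(-60)*(-8) = 35*(-149)/(55 - 4*(-503)) - 15*(-60)*(-8) = 35*(-149)/(55 + 2012) + 900*(-8) = 35*(-149)/2067 - 7200 = 35*(-149)*(1/2067) - 7200 = -5215/2067 - 7200 = -14887615/2067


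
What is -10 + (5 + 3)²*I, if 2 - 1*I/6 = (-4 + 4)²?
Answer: 758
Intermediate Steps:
I = 12 (I = 12 - 6*(-4 + 4)² = 12 - 6*0² = 12 - 6*0 = 12 + 0 = 12)
-10 + (5 + 3)²*I = -10 + (5 + 3)²*12 = -10 + 8²*12 = -10 + 64*12 = -10 + 768 = 758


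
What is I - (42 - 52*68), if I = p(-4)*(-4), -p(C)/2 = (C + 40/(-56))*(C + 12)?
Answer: 22346/7 ≈ 3192.3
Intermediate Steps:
p(C) = -2*(12 + C)*(-5/7 + C) (p(C) = -2*(C + 40/(-56))*(C + 12) = -2*(C + 40*(-1/56))*(12 + C) = -2*(C - 5/7)*(12 + C) = -2*(-5/7 + C)*(12 + C) = -2*(12 + C)*(-5/7 + C))
I = -2112/7 (I = (120/7 - 2*(-4)² - 158/7*(-4))*(-4) = (120/7 - 2*16 + 632/7)*(-4) = (120/7 - 32 + 632/7)*(-4) = (528/7)*(-4) = -2112/7 ≈ -301.71)
I - (42 - 52*68) = -2112/7 - (42 - 52*68) = -2112/7 - (42 - 3536) = -2112/7 - 1*(-3494) = -2112/7 + 3494 = 22346/7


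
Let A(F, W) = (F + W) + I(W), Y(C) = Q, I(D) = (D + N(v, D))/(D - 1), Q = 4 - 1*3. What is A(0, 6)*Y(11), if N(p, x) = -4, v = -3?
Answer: 32/5 ≈ 6.4000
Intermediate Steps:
Q = 1 (Q = 4 - 3 = 1)
I(D) = (-4 + D)/(-1 + D) (I(D) = (D - 4)/(D - 1) = (-4 + D)/(-1 + D))
Y(C) = 1
A(F, W) = F + W + (-4 + W)/(-1 + W) (A(F, W) = (F + W) + (-4 + W)/(-1 + W) = F + W + (-4 + W)/(-1 + W))
A(0, 6)*Y(11) = ((-4 + 6 + (-1 + 6)*(0 + 6))/(-1 + 6))*1 = ((-4 + 6 + 5*6)/5)*1 = ((-4 + 6 + 30)/5)*1 = ((⅕)*32)*1 = (32/5)*1 = 32/5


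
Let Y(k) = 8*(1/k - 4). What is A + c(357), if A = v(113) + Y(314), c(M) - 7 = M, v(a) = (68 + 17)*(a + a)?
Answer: 3068098/157 ≈ 19542.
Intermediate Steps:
v(a) = 170*a (v(a) = 85*(2*a) = 170*a)
c(M) = 7 + M
Y(k) = -32 + 8/k (Y(k) = 8*(-4 + 1/k) = -32 + 8/k)
A = 3010950/157 (A = 170*113 + (-32 + 8/314) = 19210 + (-32 + 8*(1/314)) = 19210 + (-32 + 4/157) = 19210 - 5020/157 = 3010950/157 ≈ 19178.)
A + c(357) = 3010950/157 + (7 + 357) = 3010950/157 + 364 = 3068098/157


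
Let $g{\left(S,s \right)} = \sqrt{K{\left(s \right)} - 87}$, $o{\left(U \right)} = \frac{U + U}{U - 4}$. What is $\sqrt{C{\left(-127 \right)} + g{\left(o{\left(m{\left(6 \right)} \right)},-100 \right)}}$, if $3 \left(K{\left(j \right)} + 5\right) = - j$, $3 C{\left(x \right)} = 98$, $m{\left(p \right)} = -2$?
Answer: $\frac{\sqrt{294 + 12 i \sqrt{33}}}{3} \approx 5.7541 + 0.66556 i$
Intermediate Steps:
$C{\left(x \right)} = \frac{98}{3}$ ($C{\left(x \right)} = \frac{1}{3} \cdot 98 = \frac{98}{3}$)
$K{\left(j \right)} = -5 - \frac{j}{3}$ ($K{\left(j \right)} = -5 + \frac{\left(-1\right) j}{3} = -5 - \frac{j}{3}$)
$o{\left(U \right)} = \frac{2 U}{-4 + U}$
$g{\left(S,s \right)} = \sqrt{-92 - \frac{s}{3}}$ ($g{\left(S,s \right)} = \sqrt{\left(-5 - \frac{s}{3}\right) - 87} = \sqrt{-92 - \frac{s}{3}}$)
$\sqrt{C{\left(-127 \right)} + g{\left(o{\left(m{\left(6 \right)} \right)},-100 \right)}} = \sqrt{\frac{98}{3} + \frac{\sqrt{-828 - -300}}{3}} = \sqrt{\frac{98}{3} + \frac{\sqrt{-828 + 300}}{3}} = \sqrt{\frac{98}{3} + \frac{\sqrt{-528}}{3}} = \sqrt{\frac{98}{3} + \frac{4 i \sqrt{33}}{3}}$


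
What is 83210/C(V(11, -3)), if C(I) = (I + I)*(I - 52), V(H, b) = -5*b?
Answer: -8321/111 ≈ -74.964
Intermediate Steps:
C(I) = 2*I*(-52 + I) (C(I) = (2*I)*(-52 + I) = 2*I*(-52 + I))
83210/C(V(11, -3)) = 83210/((2*(-5*(-3))*(-52 - 5*(-3)))) = 83210/((2*15*(-52 + 15))) = 83210/((2*15*(-37))) = 83210/(-1110) = 83210*(-1/1110) = -8321/111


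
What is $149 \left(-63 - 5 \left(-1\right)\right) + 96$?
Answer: $-8546$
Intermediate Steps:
$149 \left(-63 - 5 \left(-1\right)\right) + 96 = 149 \left(-63 - -5\right) + 96 = 149 \left(-63 + 5\right) + 96 = 149 \left(-58\right) + 96 = -8642 + 96 = -8546$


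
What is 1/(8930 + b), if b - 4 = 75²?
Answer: 1/14559 ≈ 6.8686e-5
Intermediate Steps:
b = 5629 (b = 4 + 75² = 4 + 5625 = 5629)
1/(8930 + b) = 1/(8930 + 5629) = 1/14559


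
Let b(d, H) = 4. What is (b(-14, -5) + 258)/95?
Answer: 262/95 ≈ 2.7579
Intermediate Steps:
(b(-14, -5) + 258)/95 = (4 + 258)/95 = (1/95)*262 = 262/95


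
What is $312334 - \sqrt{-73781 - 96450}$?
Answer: $312334 - i \sqrt{170231} \approx 3.1233 \cdot 10^{5} - 412.59 i$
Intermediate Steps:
$312334 - \sqrt{-73781 - 96450} = 312334 - \sqrt{-170231} = 312334 - i \sqrt{170231}$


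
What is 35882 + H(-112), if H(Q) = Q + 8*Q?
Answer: 34874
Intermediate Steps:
H(Q) = 9*Q
35882 + H(-112) = 35882 + 9*(-112) = 35882 - 1008 = 34874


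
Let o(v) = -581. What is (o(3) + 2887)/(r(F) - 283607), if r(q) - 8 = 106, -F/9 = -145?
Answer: -2306/283493 ≈ -0.0081342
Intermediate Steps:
F = 1305 (F = -9*(-145) = 1305)
r(q) = 114 (r(q) = 8 + 106 = 114)
(o(3) + 2887)/(r(F) - 283607) = (-581 + 2887)/(114 - 283607) = 2306/(-283493) = 2306*(-1/283493) = -2306/283493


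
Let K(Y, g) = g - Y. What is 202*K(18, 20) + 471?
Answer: 875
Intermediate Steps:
202*K(18, 20) + 471 = 202*(20 - 1*18) + 471 = 202*(20 - 18) + 471 = 202*2 + 471 = 404 + 471 = 875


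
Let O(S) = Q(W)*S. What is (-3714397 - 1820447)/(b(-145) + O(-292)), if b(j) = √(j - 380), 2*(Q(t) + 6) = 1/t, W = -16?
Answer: -623843336928/198533521 + 1771150080*I*√21/198533521 ≈ -3142.3 + 40.882*I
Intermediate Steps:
Q(t) = -6 + 1/(2*t)
b(j) = √(-380 + j)
O(S) = -193*S/32 (O(S) = (-6 + (½)/(-16))*S = (-6 + (½)*(-1/16))*S = (-6 - 1/32)*S = -193*S/32)
(-3714397 - 1820447)/(b(-145) + O(-292)) = (-3714397 - 1820447)/(√(-380 - 145) - 193/32*(-292)) = -5534844/(√(-525) + 14089/8) = -5534844/(5*I*√21 + 14089/8) = -5534844/(14089/8 + 5*I*√21)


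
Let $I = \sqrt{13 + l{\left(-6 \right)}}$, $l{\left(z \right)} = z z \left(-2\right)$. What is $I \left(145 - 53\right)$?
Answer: $92 i \sqrt{59} \approx 706.67 i$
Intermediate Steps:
$l{\left(z \right)} = - 2 z^{2}$ ($l{\left(z \right)} = z^{2} \left(-2\right) = - 2 z^{2}$)
$I = i \sqrt{59}$ ($I = \sqrt{13 - 2 \left(-6\right)^{2}} = \sqrt{13 - 72} = \sqrt{-59} = i \sqrt{59} \approx 7.6811 i$)
$I \left(145 - 53\right) = i \sqrt{59} \left(145 - 53\right) = i \sqrt{59} \cdot 92 = 92 i \sqrt{59}$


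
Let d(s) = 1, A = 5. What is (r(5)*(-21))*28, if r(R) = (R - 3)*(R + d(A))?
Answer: -7056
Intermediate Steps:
r(R) = (1 + R)*(-3 + R) (r(R) = (R - 3)*(R + 1) = (-3 + R)*(1 + R) = (1 + R)*(-3 + R))
(r(5)*(-21))*28 = ((-3 + 5² - 2*5)*(-21))*28 = ((-3 + 25 - 10)*(-21))*28 = (12*(-21))*28 = -252*28 = -7056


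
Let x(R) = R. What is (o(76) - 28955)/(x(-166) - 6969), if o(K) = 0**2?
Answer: 5791/1427 ≈ 4.0582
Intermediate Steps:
o(K) = 0
(o(76) - 28955)/(x(-166) - 6969) = (0 - 28955)/(-166 - 6969) = -28955/(-7135) = -28955*(-1/7135) = 5791/1427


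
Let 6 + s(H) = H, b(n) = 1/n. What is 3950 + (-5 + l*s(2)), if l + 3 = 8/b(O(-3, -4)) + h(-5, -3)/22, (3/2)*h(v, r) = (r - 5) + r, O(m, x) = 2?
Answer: 11683/3 ≈ 3894.3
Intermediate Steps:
s(H) = -6 + H
h(v, r) = -10/3 + 4*r/3 (h(v, r) = 2*((r - 5) + r)/3 = 2*((-5 + r) + r)/3 = 2*(-5 + 2*r)/3 = -10/3 + 4*r/3)
l = 38/3 (l = -3 + (8/(1/2) + (-10/3 + (4/3)*(-3))/22) = -3 + (8/(½) + (-10/3 - 4)*(1/22)) = -3 + (8*2 - 22/3*1/22) = -3 + (16 - ⅓) = -3 + 47/3 = 38/3 ≈ 12.667)
3950 + (-5 + l*s(2)) = 3950 + (-5 + 38*(-6 + 2)/3) = 3950 + (-5 + (38/3)*(-4)) = 3950 + (-5 - 152/3) = 3950 - 167/3 = 11683/3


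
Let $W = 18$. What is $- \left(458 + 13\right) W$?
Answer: $-8478$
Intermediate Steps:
$- \left(458 + 13\right) W = - \left(458 + 13\right) 18 = - 471 \cdot 18 = \left(-1\right) 8478 = -8478$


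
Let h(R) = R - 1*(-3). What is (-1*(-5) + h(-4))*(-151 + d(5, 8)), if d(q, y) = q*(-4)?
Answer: -684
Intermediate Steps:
h(R) = 3 + R (h(R) = R + 3 = 3 + R)
d(q, y) = -4*q
(-1*(-5) + h(-4))*(-151 + d(5, 8)) = (-1*(-5) + (3 - 4))*(-151 - 4*5) = (5 - 1)*(-151 - 20) = 4*(-171) = -684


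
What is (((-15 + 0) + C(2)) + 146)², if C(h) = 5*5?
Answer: 24336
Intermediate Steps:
C(h) = 25
(((-15 + 0) + C(2)) + 146)² = (((-15 + 0) + 25) + 146)² = ((-15 + 25) + 146)² = (10 + 146)² = 156² = 24336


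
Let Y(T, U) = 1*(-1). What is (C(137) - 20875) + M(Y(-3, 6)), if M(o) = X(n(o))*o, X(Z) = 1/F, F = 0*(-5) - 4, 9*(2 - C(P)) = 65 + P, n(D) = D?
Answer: -752227/36 ≈ -20895.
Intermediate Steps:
Y(T, U) = -1
C(P) = -47/9 - P/9 (C(P) = 2 - (65 + P)/9 = 2 + (-65/9 - P/9) = -47/9 - P/9)
F = -4 (F = 0 - 4 = -4)
X(Z) = -1/4 (X(Z) = 1/(-4) = -1/4)
M(o) = -o/4
(C(137) - 20875) + M(Y(-3, 6)) = ((-47/9 - 1/9*137) - 20875) - 1/4*(-1) = ((-47/9 - 137/9) - 20875) + 1/4 = (-184/9 - 20875) + 1/4 = -188059/9 + 1/4 = -752227/36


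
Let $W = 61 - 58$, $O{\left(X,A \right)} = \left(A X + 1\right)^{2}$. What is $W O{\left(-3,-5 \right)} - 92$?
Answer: $676$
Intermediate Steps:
$O{\left(X,A \right)} = \left(1 + A X\right)^{2}$
$W = 3$ ($W = 61 - 58 = 3$)
$W O{\left(-3,-5 \right)} - 92 = 3 \left(1 - -15\right)^{2} - 92 = 3 \left(1 + 15\right)^{2} - 92 = 3 \cdot 16^{2} - 92 = 3 \cdot 256 - 92 = 768 - 92 = 676$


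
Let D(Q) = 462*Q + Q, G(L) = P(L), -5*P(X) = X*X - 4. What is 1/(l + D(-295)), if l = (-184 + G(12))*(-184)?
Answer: -1/97577 ≈ -1.0248e-5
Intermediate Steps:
P(X) = 4/5 - X**2/5 (P(X) = -(X*X - 4)/5 = -(X**2 - 4)/5 = -(-4 + X**2)/5 = 4/5 - X**2/5)
G(L) = 4/5 - L**2/5
l = 39008 (l = (-184 + (4/5 - 1/5*12**2))*(-184) = (-184 + (4/5 - 1/5*144))*(-184) = (-184 + (4/5 - 144/5))*(-184) = (-184 - 28)*(-184) = -212*(-184) = 39008)
D(Q) = 463*Q
1/(l + D(-295)) = 1/(39008 + 463*(-295)) = 1/(39008 - 136585) = 1/(-97577) = -1/97577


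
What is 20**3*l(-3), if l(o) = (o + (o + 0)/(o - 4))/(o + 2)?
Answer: 144000/7 ≈ 20571.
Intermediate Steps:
l(o) = (o + o/(-4 + o))/(2 + o)
20**3*l(-3) = 20**3*(-3*(-3 - 3)/(-8 + (-3)**2 - 2*(-3))) = 8000*(-3*(-6)/(-8 + 9 + 6)) = 8000*(-3*(-6)/7) = 8000*(-3*1/7*(-6)) = 8000*(18/7) = 144000/7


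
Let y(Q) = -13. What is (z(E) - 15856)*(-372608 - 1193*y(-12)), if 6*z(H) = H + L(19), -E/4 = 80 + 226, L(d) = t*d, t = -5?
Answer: 11481328015/2 ≈ 5.7407e+9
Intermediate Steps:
L(d) = -5*d
E = -1224 (E = -4*(80 + 226) = -4*306 = -1224)
z(H) = -95/6 + H/6 (z(H) = (H - 5*19)/6 = (H - 95)/6 = (-95 + H)/6 = -95/6 + H/6)
(z(E) - 15856)*(-372608 - 1193*y(-12)) = ((-95/6 + (1/6)*(-1224)) - 15856)*(-372608 - 1193*(-13)) = ((-95/6 - 204) - 15856)*(-372608 + 15509) = (-1319/6 - 15856)*(-357099) = -96455/6*(-357099) = 11481328015/2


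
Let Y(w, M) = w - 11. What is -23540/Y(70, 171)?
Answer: -23540/59 ≈ -398.98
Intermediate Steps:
Y(w, M) = -11 + w
-23540/Y(70, 171) = -23540/(-11 + 70) = -23540/59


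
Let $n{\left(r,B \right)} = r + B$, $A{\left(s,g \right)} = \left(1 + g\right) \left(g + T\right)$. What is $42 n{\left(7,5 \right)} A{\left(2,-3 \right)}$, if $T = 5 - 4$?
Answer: $2016$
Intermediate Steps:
$T = 1$ ($T = 5 - 4 = 1$)
$A{\left(s,g \right)} = \left(1 + g\right)^{2}$ ($A{\left(s,g \right)} = \left(1 + g\right) \left(g + 1\right) = \left(1 + g\right) \left(1 + g\right) = \left(1 + g\right)^{2}$)
$n{\left(r,B \right)} = B + r$
$42 n{\left(7,5 \right)} A{\left(2,-3 \right)} = 42 \left(5 + 7\right) \left(1 + \left(-3\right)^{2} + 2 \left(-3\right)\right) = 42 \cdot 12 \left(1 + 9 - 6\right) = 504 \cdot 4 = 2016$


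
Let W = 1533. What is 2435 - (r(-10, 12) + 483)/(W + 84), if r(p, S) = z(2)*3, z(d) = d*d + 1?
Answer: 1312299/539 ≈ 2434.7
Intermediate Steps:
z(d) = 1 + d**2 (z(d) = d**2 + 1 = 1 + d**2)
r(p, S) = 15 (r(p, S) = (1 + 2**2)*3 = (1 + 4)*3 = 5*3 = 15)
2435 - (r(-10, 12) + 483)/(W + 84) = 2435 - (15 + 483)/(1533 + 84) = 2435 - 498/1617 = 2435 - 1*166/539 = 2435 - 166/539 = 1312299/539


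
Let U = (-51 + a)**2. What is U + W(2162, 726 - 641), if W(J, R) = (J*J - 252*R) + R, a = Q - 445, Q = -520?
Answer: 5685165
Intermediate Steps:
a = -965 (a = -520 - 445 = -965)
W(J, R) = J**2 - 251*R (W(J, R) = (J**2 - 252*R) + R = J**2 - 251*R)
U = 1032256 (U = (-51 - 965)**2 = (-1016)**2 = 1032256)
U + W(2162, 726 - 641) = 1032256 + (2162**2 - 251*(726 - 641)) = 1032256 + (4674244 - 251*85) = 1032256 + (4674244 - 21335) = 1032256 + 4652909 = 5685165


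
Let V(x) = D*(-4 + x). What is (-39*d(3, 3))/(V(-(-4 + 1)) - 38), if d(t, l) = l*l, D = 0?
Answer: 351/38 ≈ 9.2368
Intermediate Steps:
V(x) = 0 (V(x) = 0*(-4 + x) = 0)
d(t, l) = l**2
(-39*d(3, 3))/(V(-(-4 + 1)) - 38) = (-39*3**2)/(0 - 38) = -39*9/(-38) = -351*(-1/38) = 351/38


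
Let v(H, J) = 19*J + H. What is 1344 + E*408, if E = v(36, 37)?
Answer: 302856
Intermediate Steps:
v(H, J) = H + 19*J
E = 739 (E = 36 + 19*37 = 36 + 703 = 739)
1344 + E*408 = 1344 + 739*408 = 1344 + 301512 = 302856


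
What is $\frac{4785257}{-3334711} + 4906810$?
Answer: $\frac{16362788496653}{3334711} \approx 4.9068 \cdot 10^{6}$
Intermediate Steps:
$\frac{4785257}{-3334711} + 4906810 = 4785257 \left(- \frac{1}{3334711}\right) + 4906810 = - \frac{4785257}{3334711} + 4906810 = \frac{16362788496653}{3334711}$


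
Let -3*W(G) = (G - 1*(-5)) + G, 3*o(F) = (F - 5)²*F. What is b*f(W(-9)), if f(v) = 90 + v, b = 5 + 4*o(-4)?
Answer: -120841/3 ≈ -40280.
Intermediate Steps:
o(F) = F*(-5 + F)²/3 (o(F) = ((F - 5)²*F)/3 = ((-5 + F)²*F)/3 = (F*(-5 + F)²)/3 = F*(-5 + F)²/3)
b = -427 (b = 5 + 4*((⅓)*(-4)*(-5 - 4)²) = 5 + 4*((⅓)*(-4)*(-9)²) = 5 + 4*((⅓)*(-4)*81) = 5 + 4*(-108) = 5 - 432 = -427)
W(G) = -5/3 - 2*G/3 (W(G) = -((G - 1*(-5)) + G)/3 = -((G + 5) + G)/3 = -((5 + G) + G)/3 = -(5 + 2*G)/3 = -5/3 - 2*G/3)
b*f(W(-9)) = -427*(90 + (-5/3 - ⅔*(-9))) = -427*(90 + (-5/3 + 6)) = -427*(90 + 13/3) = -427*283/3 = -120841/3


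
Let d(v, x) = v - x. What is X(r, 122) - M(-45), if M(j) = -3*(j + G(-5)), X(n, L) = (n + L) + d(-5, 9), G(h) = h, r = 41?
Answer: -1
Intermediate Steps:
X(n, L) = -14 + L + n (X(n, L) = (n + L) + (-5 - 1*9) = (L + n) + (-5 - 9) = (L + n) - 14 = -14 + L + n)
M(j) = 15 - 3*j (M(j) = -3*(j - 5) = -3*(-5 + j) = 15 - 3*j)
X(r, 122) - M(-45) = (-14 + 122 + 41) - (15 - 3*(-45)) = 149 - (15 + 135) = 149 - 1*150 = 149 - 150 = -1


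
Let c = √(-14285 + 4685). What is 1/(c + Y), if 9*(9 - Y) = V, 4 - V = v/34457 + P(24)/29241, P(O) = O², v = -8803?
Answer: 4329380001021669297/4909749475972330086722 - 10151713843196367690*I*√6/2454874737986165043361 ≈ 0.00088179 - 0.010129*I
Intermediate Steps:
V = 474198871/111950793 (V = 4 - (-8803/34457 + 24²/29241) = 4 - (-8803*1/34457 + 576*(1/29241)) = 4 - (-8803/34457 + 64/3249) = 4 - 1*(-26395699/111950793) = 4 + 26395699/111950793 = 474198871/111950793 ≈ 4.2358)
Y = 8593815362/1007557137 (Y = 9 - ⅑*474198871/111950793 = 9 - 474198871/1007557137 = 8593815362/1007557137 ≈ 8.5294)
c = 40*I*√6 (c = √(-9600) = 40*I*√6 ≈ 97.98*I)
1/(c + Y) = 1/(40*I*√6 + 8593815362/1007557137) = 1/(8593815362/1007557137 + 40*I*√6)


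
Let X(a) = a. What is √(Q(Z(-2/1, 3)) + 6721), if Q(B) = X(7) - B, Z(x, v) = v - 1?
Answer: √6726 ≈ 82.012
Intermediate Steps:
Z(x, v) = -1 + v
Q(B) = 7 - B
√(Q(Z(-2/1, 3)) + 6721) = √((7 - (-1 + 3)) + 6721) = √((7 - 1*2) + 6721) = √((7 - 2) + 6721) = √(5 + 6721) = √6726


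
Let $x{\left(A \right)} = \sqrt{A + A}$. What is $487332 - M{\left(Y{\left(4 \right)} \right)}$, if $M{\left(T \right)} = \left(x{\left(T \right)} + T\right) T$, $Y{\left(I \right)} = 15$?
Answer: $487107 - 15 \sqrt{30} \approx 4.8703 \cdot 10^{5}$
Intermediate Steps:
$x{\left(A \right)} = \sqrt{2} \sqrt{A}$ ($x{\left(A \right)} = \sqrt{2 A} = \sqrt{2} \sqrt{A}$)
$M{\left(T \right)} = T \left(T + \sqrt{2} \sqrt{T}\right)$ ($M{\left(T \right)} = \left(\sqrt{2} \sqrt{T} + T\right) T = \left(T + \sqrt{2} \sqrt{T}\right) T = T \left(T + \sqrt{2} \sqrt{T}\right)$)
$487332 - M{\left(Y{\left(4 \right)} \right)} = 487332 - 15 \left(15 + \sqrt{2} \sqrt{15}\right) = 487332 - 15 \left(15 + \sqrt{30}\right) = 487332 - \left(225 + 15 \sqrt{30}\right) = 487107 - 15 \sqrt{30}$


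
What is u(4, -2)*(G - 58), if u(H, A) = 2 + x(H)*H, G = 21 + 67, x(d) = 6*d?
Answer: 2940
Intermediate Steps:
G = 88
u(H, A) = 2 + 6*H² (u(H, A) = 2 + (6*H)*H = 2 + 6*H²)
u(4, -2)*(G - 58) = (2 + 6*4²)*(88 - 58) = (2 + 6*16)*30 = (2 + 96)*30 = 98*30 = 2940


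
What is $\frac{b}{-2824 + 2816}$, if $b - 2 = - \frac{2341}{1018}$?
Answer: $\frac{305}{8144} \approx 0.037451$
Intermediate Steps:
$b = - \frac{305}{1018}$ ($b = 2 - \frac{2341}{1018} = - \frac{305}{1018} \approx -0.29961$)
$\frac{b}{-2824 + 2816} = - \frac{305}{1018 \left(-2824 + 2816\right)} = - \frac{305}{1018 \left(-8\right)} = \left(- \frac{305}{1018}\right) \left(- \frac{1}{8}\right) = \frac{305}{8144}$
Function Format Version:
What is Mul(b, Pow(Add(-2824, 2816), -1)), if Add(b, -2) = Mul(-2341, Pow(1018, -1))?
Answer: Rational(305, 8144) ≈ 0.037451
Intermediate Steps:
b = Rational(-305, 1018) (b = Add(2, Mul(-2341, Pow(1018, -1))) = Add(2, Mul(-2341, Rational(1, 1018))) = Add(2, Rational(-2341, 1018)) = Rational(-305, 1018) ≈ -0.29961)
Mul(b, Pow(Add(-2824, 2816), -1)) = Mul(Rational(-305, 1018), Pow(Add(-2824, 2816), -1)) = Mul(Rational(-305, 1018), Pow(-8, -1)) = Mul(Rational(-305, 1018), Rational(-1, 8)) = Rational(305, 8144)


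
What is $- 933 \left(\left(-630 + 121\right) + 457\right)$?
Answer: $48516$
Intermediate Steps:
$- 933 \left(\left(-630 + 121\right) + 457\right) = - 933 \left(-509 + 457\right) = \left(-933\right) \left(-52\right) = 48516$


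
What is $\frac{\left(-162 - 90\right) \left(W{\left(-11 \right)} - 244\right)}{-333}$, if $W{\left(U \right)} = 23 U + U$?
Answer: $- \frac{14224}{37} \approx -384.43$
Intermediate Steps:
$W{\left(U \right)} = 24 U$
$\frac{\left(-162 - 90\right) \left(W{\left(-11 \right)} - 244\right)}{-333} = \frac{\left(-162 - 90\right) \left(24 \left(-11\right) - 244\right)}{-333} = - 252 \left(-264 - 244\right) \left(- \frac{1}{333}\right) = \left(-252\right) \left(-508\right) \left(- \frac{1}{333}\right) = 128016 \left(- \frac{1}{333}\right) = - \frac{14224}{37}$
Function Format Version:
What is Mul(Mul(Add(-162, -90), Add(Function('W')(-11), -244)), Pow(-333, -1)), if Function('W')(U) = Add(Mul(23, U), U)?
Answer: Rational(-14224, 37) ≈ -384.43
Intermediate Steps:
Function('W')(U) = Mul(24, U)
Mul(Mul(Add(-162, -90), Add(Function('W')(-11), -244)), Pow(-333, -1)) = Mul(Mul(Add(-162, -90), Add(Mul(24, -11), -244)), Pow(-333, -1)) = Mul(Mul(-252, Add(-264, -244)), Rational(-1, 333)) = Mul(Mul(-252, -508), Rational(-1, 333)) = Mul(128016, Rational(-1, 333)) = Rational(-14224, 37)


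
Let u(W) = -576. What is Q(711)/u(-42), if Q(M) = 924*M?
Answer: -18249/16 ≈ -1140.6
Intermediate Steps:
Q(711)/u(-42) = (924*711)/(-576) = 656964*(-1/576) = -18249/16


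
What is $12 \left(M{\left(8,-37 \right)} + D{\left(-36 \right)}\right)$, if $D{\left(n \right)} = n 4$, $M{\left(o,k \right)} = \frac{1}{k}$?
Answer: $- \frac{63948}{37} \approx -1728.3$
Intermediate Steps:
$D{\left(n \right)} = 4 n$
$12 \left(M{\left(8,-37 \right)} + D{\left(-36 \right)}\right) = 12 \left(\frac{1}{-37} + 4 \left(-36\right)\right) = 12 \left(- \frac{1}{37} - 144\right) = 12 \left(- \frac{5329}{37}\right) = - \frac{63948}{37}$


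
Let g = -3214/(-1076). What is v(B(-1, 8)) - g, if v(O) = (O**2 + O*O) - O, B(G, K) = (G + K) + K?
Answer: 232423/538 ≈ 432.01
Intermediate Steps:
B(G, K) = G + 2*K
g = 1607/538 (g = -3214*(-1/1076) = 1607/538 ≈ 2.9870)
v(O) = -O + 2*O**2 (v(O) = (O**2 + O**2) - O = 2*O**2 - O = -O + 2*O**2)
v(B(-1, 8)) - g = (-1 + 2*8)*(-1 + 2*(-1 + 2*8)) - 1*1607/538 = (-1 + 16)*(-1 + 2*(-1 + 16)) - 1607/538 = 15*(-1 + 2*15) - 1607/538 = 15*(-1 + 30) - 1607/538 = 15*29 - 1607/538 = 435 - 1607/538 = 232423/538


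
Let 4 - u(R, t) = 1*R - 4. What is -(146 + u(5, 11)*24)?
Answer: -218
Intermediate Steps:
u(R, t) = 8 - R (u(R, t) = 4 - (1*R - 4) = 4 - (R - 4) = 4 - (-4 + R) = 4 + (4 - R) = 8 - R)
-(146 + u(5, 11)*24) = -(146 + (8 - 1*5)*24) = -(146 + (8 - 5)*24) = -(146 + 3*24) = -(146 + 72) = -1*218 = -218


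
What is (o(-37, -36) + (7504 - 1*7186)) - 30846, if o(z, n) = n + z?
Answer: -30601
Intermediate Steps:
(o(-37, -36) + (7504 - 1*7186)) - 30846 = ((-36 - 37) + (7504 - 1*7186)) - 30846 = (-73 + (7504 - 7186)) - 30846 = (-73 + 318) - 30846 = 245 - 30846 = -30601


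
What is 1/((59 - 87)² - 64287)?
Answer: -1/63503 ≈ -1.5747e-5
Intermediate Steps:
1/((59 - 87)² - 64287) = 1/((-28)² - 64287) = 1/(784 - 64287) = 1/(-63503) = -1/63503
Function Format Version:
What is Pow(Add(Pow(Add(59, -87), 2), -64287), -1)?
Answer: Rational(-1, 63503) ≈ -1.5747e-5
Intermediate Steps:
Pow(Add(Pow(Add(59, -87), 2), -64287), -1) = Pow(Add(Pow(-28, 2), -64287), -1) = Pow(Add(784, -64287), -1) = Pow(-63503, -1) = Rational(-1, 63503)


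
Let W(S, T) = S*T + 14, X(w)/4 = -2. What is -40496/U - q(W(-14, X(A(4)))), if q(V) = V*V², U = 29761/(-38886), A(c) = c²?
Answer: -57958462680/29761 ≈ -1.9475e+6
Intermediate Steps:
X(w) = -8 (X(w) = 4*(-2) = -8)
W(S, T) = 14 + S*T
U = -29761/38886 (U = 29761*(-1/38886) = -29761/38886 ≈ -0.76534)
q(V) = V³
-40496/U - q(W(-14, X(A(4)))) = -40496/(-29761/38886) - (14 - 14*(-8))³ = -40496*(-38886/29761) - (14 + 112)³ = 1574727456/29761 - 1*126³ = 1574727456/29761 - 1*2000376 = 1574727456/29761 - 2000376 = -57958462680/29761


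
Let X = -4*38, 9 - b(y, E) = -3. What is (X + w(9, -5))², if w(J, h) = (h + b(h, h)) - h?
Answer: 19600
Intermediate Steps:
b(y, E) = 12 (b(y, E) = 9 - 1*(-3) = 9 + 3 = 12)
w(J, h) = 12 (w(J, h) = (h + 12) - h = (12 + h) - h = 12)
X = -152
(X + w(9, -5))² = (-152 + 12)² = (-140)² = 19600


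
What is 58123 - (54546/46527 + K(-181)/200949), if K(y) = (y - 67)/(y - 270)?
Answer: 81693113719642343/1405549636491 ≈ 58122.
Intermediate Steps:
K(y) = (-67 + y)/(-270 + y)
58123 - (54546/46527 + K(-181)/200949) = 58123 - (54546/46527 + ((-67 - 181)/(-270 - 181))/200949) = 58123 - (54546*(1/46527) + (-248/(-451))*(1/200949)) = 58123 - (18182/15509 - 1/451*(-248)*(1/200949)) = 58123 - (18182/15509 + (248/451)*(1/200949)) = 58123 - (18182/15509 + 248/90627999) = 58123 - 1*1647802124050/1405549636491 = 58123 - 1647802124050/1405549636491 = 81693113719642343/1405549636491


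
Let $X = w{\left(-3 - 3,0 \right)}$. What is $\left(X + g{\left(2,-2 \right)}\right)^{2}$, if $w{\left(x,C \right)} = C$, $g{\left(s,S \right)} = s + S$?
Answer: $0$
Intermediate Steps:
$g{\left(s,S \right)} = S + s$
$X = 0$
$\left(X + g{\left(2,-2 \right)}\right)^{2} = \left(0 + \left(-2 + 2\right)\right)^{2} = \left(0 + 0\right)^{2} = 0^{2} = 0$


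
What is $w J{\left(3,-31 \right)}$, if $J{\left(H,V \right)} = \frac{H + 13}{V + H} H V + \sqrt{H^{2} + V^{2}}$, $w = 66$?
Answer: $\frac{24552}{7} + 66 \sqrt{970} \approx 5563.0$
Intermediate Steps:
$J{\left(H,V \right)} = \sqrt{H^{2} + V^{2}} + \frac{H V \left(13 + H\right)}{H + V}$ ($J{\left(H,V \right)} = \frac{13 + H}{H + V} H V + \sqrt{H^{2} + V^{2}} = \frac{H \left(13 + H\right)}{H + V} V + \sqrt{H^{2} + V^{2}} = \frac{H V \left(13 + H\right)}{H + V} + \sqrt{H^{2} + V^{2}} = \sqrt{H^{2} + V^{2}} + \frac{H V \left(13 + H\right)}{H + V}$)
$w J{\left(3,-31 \right)} = 66 \frac{3 \sqrt{3^{2} + \left(-31\right)^{2}} - 31 \cdot 3^{2} - 31 \sqrt{3^{2} + \left(-31\right)^{2}} + 13 \cdot 3 \left(-31\right)}{3 - 31} = 66 \frac{3 \sqrt{9 + 961} - 279 - 31 \sqrt{9 + 961} - 1209}{-28} = 66 \left(- \frac{3 \sqrt{970} - 279 - 31 \sqrt{970} - 1209}{28}\right) = 66 \left(- \frac{-1488 - 28 \sqrt{970}}{28}\right) = 66 \left(\frac{372}{7} + \sqrt{970}\right) = \frac{24552}{7} + 66 \sqrt{970}$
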